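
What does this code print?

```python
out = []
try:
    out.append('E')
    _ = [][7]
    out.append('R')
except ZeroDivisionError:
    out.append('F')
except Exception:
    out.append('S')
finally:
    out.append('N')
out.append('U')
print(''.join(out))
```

Execution trace: 'E' (try body) → 'S' (except Exception) → 'N' (finally) → 'U' (after the try/except). Output: ESNU

Answer: ESNU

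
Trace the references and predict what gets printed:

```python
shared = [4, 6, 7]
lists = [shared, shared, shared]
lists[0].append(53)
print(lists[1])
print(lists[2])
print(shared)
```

Key concept: list of same reference.
Step by step:
`shared = [4, 6, 7]` → shared = [4, 6, 7]
`lists = [shared, shared, shared]` → lists = [[4, 6, 7], [4, 6, 7], [4, 6, 7]]
`lists[0].append(53)` → shared = [4, 6, 7, 53]; lists = [[4, 6, 7, 53], [4, 6, 7, 53], [4, 6, 7, 53]]
`print(lists[1])` → prints [4, 6, 7, 53]
`print(lists[2])` → prints [4, 6, 7, 53]
`print(shared)` → prints [4, 6, 7, 53]

Answer:
[4, 6, 7, 53]
[4, 6, 7, 53]
[4, 6, 7, 53]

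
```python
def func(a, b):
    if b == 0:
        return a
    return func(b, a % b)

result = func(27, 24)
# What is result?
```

func(27, 24) -> func(24, 3) -> func(3, 0) -> 3

Answer: 3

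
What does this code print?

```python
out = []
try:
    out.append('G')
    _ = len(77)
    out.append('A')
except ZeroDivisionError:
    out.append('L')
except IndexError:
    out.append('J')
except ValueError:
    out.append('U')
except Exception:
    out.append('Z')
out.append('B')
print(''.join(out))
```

Execution trace: 'G' (try body) → 'Z' (except Exception) → 'B' (after the try/except). Output: GZB

Answer: GZB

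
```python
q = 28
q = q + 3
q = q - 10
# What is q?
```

Trace:
`q = 28` → q = 28
`q = q + 3` → q = 31
`q = q - 10` → q = 21
So q = 21

Answer: 21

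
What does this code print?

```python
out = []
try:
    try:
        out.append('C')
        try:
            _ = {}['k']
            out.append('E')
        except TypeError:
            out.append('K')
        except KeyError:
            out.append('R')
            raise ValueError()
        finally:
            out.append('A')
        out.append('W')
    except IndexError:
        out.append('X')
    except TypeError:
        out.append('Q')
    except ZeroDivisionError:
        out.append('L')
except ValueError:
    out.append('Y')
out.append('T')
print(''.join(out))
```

Execution trace: 'C' (try body) → 'R' (inner except KeyError) → 'A' (inner finally) → 'Y' (outer except ValueError) → 'T' (after the try/except). Output: CRAYT

Answer: CRAYT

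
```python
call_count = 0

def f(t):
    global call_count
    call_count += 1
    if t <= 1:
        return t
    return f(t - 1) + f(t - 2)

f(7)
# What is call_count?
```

Calls(t) = 1 + Calls(t-1) + Calls(t-2); Calls(0)=Calls(1)=1. For t=7 this gives 41.

Answer: 41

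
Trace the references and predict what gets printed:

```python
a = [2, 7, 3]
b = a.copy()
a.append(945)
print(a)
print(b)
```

Key concept: list.copy() creates independent copy.
Step by step:
`a = [2, 7, 3]` → a = [2, 7, 3]
`b = a.copy()` → b = [2, 7, 3]
`a.append(945)` → a = [2, 7, 3, 945]
`print(a)` → prints [2, 7, 3, 945]
`print(b)` → prints [2, 7, 3]

Answer:
[2, 7, 3, 945]
[2, 7, 3]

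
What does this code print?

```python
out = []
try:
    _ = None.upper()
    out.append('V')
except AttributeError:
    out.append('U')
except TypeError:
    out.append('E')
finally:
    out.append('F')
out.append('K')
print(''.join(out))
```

Execution trace: 'U' (except AttributeError) → 'F' (finally) → 'K' (after the try/except). Output: UFK

Answer: UFK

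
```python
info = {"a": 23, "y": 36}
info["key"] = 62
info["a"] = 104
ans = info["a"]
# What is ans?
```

Trace:
`info = {"a": 23, "y": 36}` → info = {'a': 23, 'y': 36}
`info["key"] = 62` → info = {'a': 23, 'y': 36, 'key': 62}
`info["a"] = 104` → info = {'a': 104, 'y': 36, 'key': 62}
`ans = info["a"]` → ans = 104
So ans = 104

Answer: 104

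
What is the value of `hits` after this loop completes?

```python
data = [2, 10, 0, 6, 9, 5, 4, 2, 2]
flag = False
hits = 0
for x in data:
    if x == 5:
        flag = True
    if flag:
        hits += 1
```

Count elements after first 5 in [2, 10, 0, 6, 9, 5, 4, 2, 2]
`hits` takes the values: 0 → 1 → 2 → 3 → 4

Answer: 4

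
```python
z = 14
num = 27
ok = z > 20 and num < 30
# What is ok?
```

Trace:
`z = 14` → z = 14
`num = 27` → num = 27
`ok = z > 20 and num < 30` → ok = False
So ok = False

Answer: False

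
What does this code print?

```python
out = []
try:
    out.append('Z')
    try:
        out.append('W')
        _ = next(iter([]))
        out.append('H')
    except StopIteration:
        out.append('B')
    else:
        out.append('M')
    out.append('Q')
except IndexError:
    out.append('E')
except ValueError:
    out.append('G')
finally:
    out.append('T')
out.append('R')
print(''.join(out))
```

Execution trace: 'Z' (try body) → 'W' (inner try body) → 'B' (inner except StopIteration) → 'Q' (try body, no exception) → 'T' (finally) → 'R' (after the try/except). Output: ZWBQTR

Answer: ZWBQTR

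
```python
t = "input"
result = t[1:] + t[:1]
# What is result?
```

Trace:
`t = "input"` → t = 'input'
`result = t[1:] + t[:1]` → result = 'nputi'
So result = 'nputi'

Answer: 'nputi'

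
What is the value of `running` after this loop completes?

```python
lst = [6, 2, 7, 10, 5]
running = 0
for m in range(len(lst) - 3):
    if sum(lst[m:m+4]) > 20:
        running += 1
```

Count windows with sum > 20
`running` takes the values: 0 → 1 → 2

Answer: 2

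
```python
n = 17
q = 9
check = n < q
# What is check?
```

Trace:
`n = 17` → n = 17
`q = 9` → q = 9
`check = n < q` → check = False
So check = False

Answer: False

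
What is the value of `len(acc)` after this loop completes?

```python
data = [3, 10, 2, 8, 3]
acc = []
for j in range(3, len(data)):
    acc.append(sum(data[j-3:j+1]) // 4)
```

Number of 4-element averages
`acc` takes the values: [] → [5] → [5, 5]
So `len(acc)` = 2

Answer: 2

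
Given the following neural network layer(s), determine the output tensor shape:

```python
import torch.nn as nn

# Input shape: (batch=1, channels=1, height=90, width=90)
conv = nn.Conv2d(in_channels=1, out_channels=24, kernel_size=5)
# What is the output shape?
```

Input: (1, 1, 90, 90) -> Output: (1, 24, 86, 86)

Answer: (1, 24, 86, 86)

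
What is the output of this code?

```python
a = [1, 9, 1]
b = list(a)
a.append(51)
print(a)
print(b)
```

Key concept: list() constructor creates copy.
Step by step:
`a = [1, 9, 1]` → a = [1, 9, 1]
`b = list(a)` → b = [1, 9, 1]
`a.append(51)` → a = [1, 9, 1, 51]
`print(a)` → prints [1, 9, 1, 51]
`print(b)` → prints [1, 9, 1]

Answer:
[1, 9, 1, 51]
[1, 9, 1]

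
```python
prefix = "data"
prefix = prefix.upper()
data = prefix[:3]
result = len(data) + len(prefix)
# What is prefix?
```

Trace:
`prefix = "data"` → prefix = 'data'
`prefix = prefix.upper()` → prefix = 'DATA'
`data = prefix[:3]` → data = 'DAT'
`result = len(data) + len(prefix)` → result = 7
So prefix = 'DATA'

Answer: 'DATA'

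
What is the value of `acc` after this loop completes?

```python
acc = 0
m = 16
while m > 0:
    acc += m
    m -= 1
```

Sum 16 down to 1
`acc` takes the values: 0 → 16 → 31 → 45 → 58 → 70 → 81 → 91 → 100 → 108 → 115 → 121 → 126 → 130 → 133 → 135 → 136

Answer: 136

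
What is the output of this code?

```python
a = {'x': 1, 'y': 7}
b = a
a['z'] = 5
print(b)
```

Key concept: dict aliasing.
Step by step:
`a = {'x': 1, 'y': 7}` → a = {'x': 1, 'y': 7}
`b = a` → b = {'x': 1, 'y': 7} (same object as a)
`a['z'] = 5` → a = {'x': 1, 'y': 7, 'z': 5} (same object as b); b = {'x': 1, 'y': 7, 'z': 5} (same object as a)
`print(b)` → prints {'x': 1, 'y': 7, 'z': 5}

Answer: {'x': 1, 'y': 7, 'z': 5}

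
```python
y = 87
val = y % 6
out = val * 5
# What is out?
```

Trace:
`y = 87` → y = 87
`val = y % 6` → val = 3
`out = val * 5` → out = 15
So out = 15

Answer: 15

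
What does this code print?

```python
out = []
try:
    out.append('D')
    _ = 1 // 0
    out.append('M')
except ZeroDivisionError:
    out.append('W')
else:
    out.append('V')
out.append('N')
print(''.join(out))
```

Execution trace: 'D' (try body) → 'W' (except ZeroDivisionError) → 'N' (after the try/except). Output: DWN

Answer: DWN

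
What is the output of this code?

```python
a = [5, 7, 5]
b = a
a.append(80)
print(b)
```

Key concept: basic list aliasing.
Step by step:
`a = [5, 7, 5]` → a = [5, 7, 5]
`b = a` → b = [5, 7, 5] (same object as a)
`a.append(80)` → a = [5, 7, 5, 80] (same object as b); b = [5, 7, 5, 80] (same object as a)
`print(b)` → prints [5, 7, 5, 80]

Answer: [5, 7, 5, 80]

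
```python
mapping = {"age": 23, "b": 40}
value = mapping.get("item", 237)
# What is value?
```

Trace:
`mapping = {"age": 23, "b": 40}` → mapping = {'age': 23, 'b': 40}
`value = mapping.get("item", 237)` → value = 237
So value = 237

Answer: 237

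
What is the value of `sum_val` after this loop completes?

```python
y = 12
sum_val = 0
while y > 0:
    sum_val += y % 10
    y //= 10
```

Sum digits of 12
`sum_val` takes the values: 0 → 2 → 3

Answer: 3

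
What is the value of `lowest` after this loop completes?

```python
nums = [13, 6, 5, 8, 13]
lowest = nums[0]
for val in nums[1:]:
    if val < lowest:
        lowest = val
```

Minimum of [13, 6, 5, 8, 13]
`lowest` takes the values: 13 → 6 → 5

Answer: 5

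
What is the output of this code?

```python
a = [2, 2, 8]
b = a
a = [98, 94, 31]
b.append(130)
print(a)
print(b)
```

Key concept: rebinding vs mutation: a is rebound to a new list, b still points at the original.
Step by step:
`a = [2, 2, 8]` → a = [2, 2, 8]
`b = a` → b = [2, 2, 8] (same object as a)
`a = [98, 94, 31]` → a = [98, 94, 31]
`b.append(130)` → b = [2, 2, 8, 130]
`print(a)` → prints [98, 94, 31]
`print(b)` → prints [2, 2, 8, 130]

Answer:
[98, 94, 31]
[2, 2, 8, 130]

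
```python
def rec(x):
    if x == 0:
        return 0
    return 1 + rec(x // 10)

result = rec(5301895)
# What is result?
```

Count of digits of 5301895: 7

Answer: 7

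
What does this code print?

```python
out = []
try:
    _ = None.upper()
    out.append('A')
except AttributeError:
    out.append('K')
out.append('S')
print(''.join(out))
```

Execution trace: 'K' (except AttributeError) → 'S' (after the try/except). Output: KS

Answer: KS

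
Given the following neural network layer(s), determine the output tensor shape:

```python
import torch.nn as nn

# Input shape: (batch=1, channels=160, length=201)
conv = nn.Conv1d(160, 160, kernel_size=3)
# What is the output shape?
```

Input: (1, 160, 201) -> Output: (1, 160, 199)

Answer: (1, 160, 199)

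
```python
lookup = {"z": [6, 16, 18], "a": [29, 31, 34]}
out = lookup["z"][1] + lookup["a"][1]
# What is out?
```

Trace:
`lookup = {"z": [6, 16, 18], "a": [29, 31, 34]}` → lookup = {'z': [6, 16, 18], 'a': [29, 31, 34]}
`out = lookup["z"][1] + lookup["a"][1]` → out = 47
So out = 47

Answer: 47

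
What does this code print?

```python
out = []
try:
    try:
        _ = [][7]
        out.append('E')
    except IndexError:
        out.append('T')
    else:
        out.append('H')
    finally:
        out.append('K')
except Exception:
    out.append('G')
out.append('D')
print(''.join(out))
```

Execution trace: 'T' (inner except IndexError) → 'K' (inner finally) → 'D' (after the try/except). Output: TKD

Answer: TKD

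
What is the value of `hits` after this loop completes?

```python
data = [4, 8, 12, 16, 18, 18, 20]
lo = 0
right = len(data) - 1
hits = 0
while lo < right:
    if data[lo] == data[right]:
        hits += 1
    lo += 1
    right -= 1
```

Count matching pairs from ends
`hits` takes the values: 0

Answer: 0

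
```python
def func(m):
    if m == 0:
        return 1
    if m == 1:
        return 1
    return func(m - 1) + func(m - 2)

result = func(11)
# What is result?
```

Build up from base cases: func(0)=1, func(1)=1, func(2)=2, func(3)=3, func(4)=5, func(5)=8, func(6)=13, ..., func(11)=144

Answer: 144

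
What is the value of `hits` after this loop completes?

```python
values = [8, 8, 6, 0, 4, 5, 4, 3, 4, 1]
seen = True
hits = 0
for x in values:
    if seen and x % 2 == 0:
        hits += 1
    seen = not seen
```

Count even values at even positions
`hits` takes the values: 0 → 1 → 2 → 3 → 4 → 5

Answer: 5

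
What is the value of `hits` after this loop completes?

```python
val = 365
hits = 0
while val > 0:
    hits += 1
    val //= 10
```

Count digits by repeated division by 10
`hits` takes the values: 0 → 1 → 2 → 3

Answer: 3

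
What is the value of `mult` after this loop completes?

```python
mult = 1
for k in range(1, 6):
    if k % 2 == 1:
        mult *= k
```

Product of odd numbers 1 to 5
`mult` takes the values: 1 → 3 → 15

Answer: 15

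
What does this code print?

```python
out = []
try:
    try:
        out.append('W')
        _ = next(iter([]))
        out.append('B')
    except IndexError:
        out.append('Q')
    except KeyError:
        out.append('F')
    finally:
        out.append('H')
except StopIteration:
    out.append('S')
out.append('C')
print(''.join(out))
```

Execution trace: 'W' (try body) → 'H' (finally) → 'S' (outer except StopIteration) → 'C' (after the try/except). Output: WHSC

Answer: WHSC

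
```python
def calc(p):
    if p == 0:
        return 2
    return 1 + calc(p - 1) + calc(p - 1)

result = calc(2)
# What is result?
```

calc(p) = 1 + 2·calc(p-1), calc(0)=2. Closed form: (2+1)·2^2 - 1 = 11.

Answer: 11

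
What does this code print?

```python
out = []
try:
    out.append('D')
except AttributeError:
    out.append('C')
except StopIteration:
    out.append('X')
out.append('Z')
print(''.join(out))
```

Execution trace: 'D' (try body, no exception) → 'Z' (after the try/except). Output: DZ

Answer: DZ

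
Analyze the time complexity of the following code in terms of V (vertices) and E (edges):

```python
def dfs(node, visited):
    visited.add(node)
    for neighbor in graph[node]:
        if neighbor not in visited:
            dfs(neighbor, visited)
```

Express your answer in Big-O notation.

This is Depth-first search (recursive). Time complexity: O(V + E).

Answer: O(V + E)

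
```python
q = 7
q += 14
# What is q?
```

Trace:
`q = 7` → q = 7
`q += 14` → q = 21
So q = 21

Answer: 21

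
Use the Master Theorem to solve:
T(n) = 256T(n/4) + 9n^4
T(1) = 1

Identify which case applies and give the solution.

a=256, b=4, f(n)=9n^4. log_4(256) = 4. Since c=4 = 4, Case 2 applies: T(n) = Θ(n^log_b(a) · log n) = O(n^4 log n).

Answer: O(n^4 log n) - Case 2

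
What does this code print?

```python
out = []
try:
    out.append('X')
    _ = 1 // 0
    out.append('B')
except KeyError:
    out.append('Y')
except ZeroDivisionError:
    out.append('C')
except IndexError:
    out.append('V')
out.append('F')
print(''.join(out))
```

Execution trace: 'X' (try body) → 'C' (except ZeroDivisionError) → 'F' (after the try/except). Output: XCF

Answer: XCF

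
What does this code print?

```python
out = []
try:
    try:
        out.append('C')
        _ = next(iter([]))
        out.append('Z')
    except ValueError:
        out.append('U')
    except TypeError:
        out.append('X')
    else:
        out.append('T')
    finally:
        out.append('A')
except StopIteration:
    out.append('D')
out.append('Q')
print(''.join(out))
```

Execution trace: 'C' (try body) → 'A' (finally) → 'D' (outer except StopIteration) → 'Q' (after the try/except). Output: CADQ

Answer: CADQ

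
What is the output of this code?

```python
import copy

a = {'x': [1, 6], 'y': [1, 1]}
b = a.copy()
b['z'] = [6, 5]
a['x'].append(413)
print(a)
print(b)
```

Key concept: shallow copy of dict with mutable values.
Step by step:
`a = {'x': [1, 6], 'y': [1, 1]}` → a = {'x': [1, 6], 'y': [1, 1]}
`b = a.copy()` → b = {'x': [1, 6], 'y': [1, 1]}
`b['z'] = [6, 5]` → b = {'x': [1, 6], 'y': [1, 1], 'z': [6, 5]}
`a['x'].append(413)` → a = {'x': [1, 6, 413], 'y': [1, 1]}; b = {'x': [1, 6, 413], 'y': [1, 1], 'z': [6, 5]}
`print(a)` → prints {'x': [1, 6, 413], 'y': [1, 1]}
`print(b)` → prints {'x': [1, 6, 413], 'y': [1, 1], 'z': [6, 5]}

Answer:
{'x': [1, 6, 413], 'y': [1, 1]}
{'x': [1, 6, 413], 'y': [1, 1], 'z': [6, 5]}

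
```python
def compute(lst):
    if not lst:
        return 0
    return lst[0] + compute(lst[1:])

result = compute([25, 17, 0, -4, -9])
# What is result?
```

25 + 17 + 0 + (-4) + (-9) + 0 = 29

Answer: 29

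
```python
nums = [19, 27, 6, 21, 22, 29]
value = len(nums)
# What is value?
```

Trace:
`nums = [19, 27, 6, 21, 22, 29]` → nums = [19, 27, 6, 21, 22, 29]
`value = len(nums)` → value = 6
So value = 6

Answer: 6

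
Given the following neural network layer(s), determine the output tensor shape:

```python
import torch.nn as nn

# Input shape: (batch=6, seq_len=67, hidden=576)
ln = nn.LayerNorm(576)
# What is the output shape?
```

Input: (6, 67, 576) -> Output: (6, 67, 576)

Answer: (6, 67, 576)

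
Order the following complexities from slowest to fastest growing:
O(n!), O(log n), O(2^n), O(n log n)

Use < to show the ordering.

Ordered by growth rate: O(log n) < O(n log n) < O(2^n) < O(n!)

Answer: O(log n) < O(n log n) < O(2^n) < O(n!)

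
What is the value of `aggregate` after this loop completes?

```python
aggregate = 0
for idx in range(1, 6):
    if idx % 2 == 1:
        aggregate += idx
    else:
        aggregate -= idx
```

Add odd, subtract even
`aggregate` takes the values: 0 → 1 → -1 → 2 → -2 → 3

Answer: 3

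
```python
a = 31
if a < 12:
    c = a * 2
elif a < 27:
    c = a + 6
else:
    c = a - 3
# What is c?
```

Trace:
`a = 31` → a = 31
`if a < 12: ...` → a < 12 is False, a < 27 is False, take else branch → c = 28
So c = 28

Answer: 28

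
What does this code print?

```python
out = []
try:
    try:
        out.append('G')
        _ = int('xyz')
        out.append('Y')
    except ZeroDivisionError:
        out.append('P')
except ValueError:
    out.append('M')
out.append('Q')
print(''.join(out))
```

Execution trace: 'G' (try body) → 'M' (outer except ValueError) → 'Q' (after the try/except). Output: GMQ

Answer: GMQ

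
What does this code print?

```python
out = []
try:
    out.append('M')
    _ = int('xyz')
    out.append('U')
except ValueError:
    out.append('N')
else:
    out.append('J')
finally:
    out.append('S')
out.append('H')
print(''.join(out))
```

Execution trace: 'M' (try body) → 'N' (except ValueError) → 'S' (finally) → 'H' (after the try/except). Output: MNSH

Answer: MNSH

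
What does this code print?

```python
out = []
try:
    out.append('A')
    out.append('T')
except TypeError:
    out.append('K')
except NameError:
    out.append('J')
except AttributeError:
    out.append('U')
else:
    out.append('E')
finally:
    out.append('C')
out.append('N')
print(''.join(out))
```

Execution trace: 'A' (try body) → 'T' (try body, no exception) → 'E' (else) → 'C' (finally) → 'N' (after the try/except). Output: ATECN

Answer: ATECN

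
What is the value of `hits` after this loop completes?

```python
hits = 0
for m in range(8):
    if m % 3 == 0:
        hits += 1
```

Count numbers divisible by 3 in range(8)
`hits` takes the values: 0 → 1 → 2 → 3

Answer: 3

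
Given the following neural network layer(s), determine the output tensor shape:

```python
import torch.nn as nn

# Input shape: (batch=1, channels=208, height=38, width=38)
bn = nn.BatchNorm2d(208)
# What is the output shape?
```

Input: (1, 208, 38, 38) -> Output: (1, 208, 38, 38)

Answer: (1, 208, 38, 38)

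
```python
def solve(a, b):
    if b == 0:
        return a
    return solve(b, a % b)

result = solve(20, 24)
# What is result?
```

solve(20, 24) -> solve(24, 20) -> solve(20, 4) -> solve(4, 0) -> 4

Answer: 4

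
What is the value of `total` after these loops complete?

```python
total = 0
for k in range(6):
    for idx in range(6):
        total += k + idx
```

Sum of all k+idx for k,idx in 6x6
`total` takes the values: 0 → 1 → 3 → 6 → 10 → 15 → 16 → 18 → 21 → 25 → 30 → 36 → 38 → 41 → 45 → 50 → 56 → 63 → 66 → 70 → 75 → 81 → 88 → 96 → 100 → 105 → 111 → 118 → 126 → 135 → 140 → 146 → 153 → 161 → 170 → 180

Answer: 180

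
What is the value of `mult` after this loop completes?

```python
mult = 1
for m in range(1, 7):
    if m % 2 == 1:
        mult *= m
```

Product of odd numbers 1 to 6
`mult` takes the values: 1 → 3 → 15

Answer: 15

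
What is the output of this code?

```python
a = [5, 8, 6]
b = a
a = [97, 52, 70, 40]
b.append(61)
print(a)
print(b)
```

Key concept: rebinding vs mutation: a is rebound to a new list, b still points at the original.
Step by step:
`a = [5, 8, 6]` → a = [5, 8, 6]
`b = a` → b = [5, 8, 6] (same object as a)
`a = [97, 52, 70, 40]` → a = [97, 52, 70, 40]
`b.append(61)` → b = [5, 8, 6, 61]
`print(a)` → prints [97, 52, 70, 40]
`print(b)` → prints [5, 8, 6, 61]

Answer:
[97, 52, 70, 40]
[5, 8, 6, 61]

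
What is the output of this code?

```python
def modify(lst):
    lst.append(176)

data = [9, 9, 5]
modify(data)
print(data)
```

Key concept: function modifies passed list.
Step by step:
`data = [9, 9, 5]` → data = [9, 9, 5]
`modify(data)` → data = [9, 9, 5, 176]
`print(data)` → prints [9, 9, 5, 176]

Answer: [9, 9, 5, 176]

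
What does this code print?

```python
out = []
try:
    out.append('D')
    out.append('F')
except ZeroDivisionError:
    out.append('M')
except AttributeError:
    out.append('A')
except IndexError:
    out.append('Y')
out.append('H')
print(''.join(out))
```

Execution trace: 'D' (try body) → 'F' (try body, no exception) → 'H' (after the try/except). Output: DFH

Answer: DFH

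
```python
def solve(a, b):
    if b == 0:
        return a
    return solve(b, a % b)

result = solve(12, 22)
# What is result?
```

solve(12, 22) -> solve(22, 12) -> solve(12, 10) -> solve(10, 2) -> solve(2, 0) -> 2

Answer: 2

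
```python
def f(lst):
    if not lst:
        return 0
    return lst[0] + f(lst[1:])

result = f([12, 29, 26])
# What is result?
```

12 + 29 + 26 + 0 = 67

Answer: 67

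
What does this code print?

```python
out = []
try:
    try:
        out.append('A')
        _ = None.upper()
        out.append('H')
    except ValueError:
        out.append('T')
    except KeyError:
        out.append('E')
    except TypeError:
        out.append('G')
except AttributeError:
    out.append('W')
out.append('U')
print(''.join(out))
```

Execution trace: 'A' (try body) → 'W' (outer except AttributeError) → 'U' (after the try/except). Output: AWU

Answer: AWU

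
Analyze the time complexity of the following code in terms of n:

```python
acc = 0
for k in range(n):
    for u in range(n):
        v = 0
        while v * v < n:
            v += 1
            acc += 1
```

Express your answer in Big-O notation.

Each loop level contributes: n × n × √n. Multiplying the contributions gives O(n^2√n).

Answer: O(n^2√n)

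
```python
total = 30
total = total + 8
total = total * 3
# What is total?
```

Trace:
`total = 30` → total = 30
`total = total + 8` → total = 38
`total = total * 3` → total = 114
So total = 114

Answer: 114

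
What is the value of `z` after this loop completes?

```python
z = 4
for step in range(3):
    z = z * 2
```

Multiply by 2, 3 times: 4 * 2^3 = 32
`z` takes the values: 4 → 8 → 16 → 32

Answer: 32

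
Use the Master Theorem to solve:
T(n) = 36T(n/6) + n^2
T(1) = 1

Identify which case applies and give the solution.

a=36, b=6, f(n)=n^2. log_6(36) = 2. Since c=2 = 2, Case 2 applies: T(n) = Θ(n^log_b(a) · log n) = O(n^2 log n).

Answer: O(n^2 log n) - Case 2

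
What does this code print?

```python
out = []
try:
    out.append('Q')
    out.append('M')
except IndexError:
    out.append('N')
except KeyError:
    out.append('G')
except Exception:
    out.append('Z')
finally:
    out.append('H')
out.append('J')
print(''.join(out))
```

Execution trace: 'Q' (try body) → 'M' (try body, no exception) → 'H' (finally) → 'J' (after the try/except). Output: QMHJ

Answer: QMHJ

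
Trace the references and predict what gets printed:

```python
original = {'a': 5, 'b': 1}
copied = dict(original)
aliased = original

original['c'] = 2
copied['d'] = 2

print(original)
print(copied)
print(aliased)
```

Key concept: dict() creates copy, assignment creates alias.
Step by step:
`original = {'a': 5, 'b': 1}` → original = {'a': 5, 'b': 1}
`copied = dict(original)` → copied = {'a': 5, 'b': 1}
`aliased = original` → aliased = {'a': 5, 'b': 1} (same object as original)
`original['c'] = 2` → original = {'a': 5, 'b': 1, 'c': 2} (same object as aliased); aliased = {'a': 5, 'b': 1, 'c': 2} (same object as original)
`copied['d'] = 2` → copied = {'a': 5, 'b': 1, 'd': 2}
`print(original)` → prints {'a': 5, 'b': 1, 'c': 2}
`print(copied)` → prints {'a': 5, 'b': 1, 'd': 2}
`print(aliased)` → prints {'a': 5, 'b': 1, 'c': 2}

Answer:
{'a': 5, 'b': 1, 'c': 2}
{'a': 5, 'b': 1, 'd': 2}
{'a': 5, 'b': 1, 'c': 2}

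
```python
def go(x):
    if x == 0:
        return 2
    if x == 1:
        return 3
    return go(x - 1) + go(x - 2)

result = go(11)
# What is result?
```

Build up from base cases: go(0)=2, go(1)=3, go(2)=5, go(3)=8, go(4)=13, go(5)=21, go(6)=34, ..., go(11)=377

Answer: 377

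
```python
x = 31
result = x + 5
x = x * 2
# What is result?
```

Trace:
`x = 31` → x = 31
`result = x + 5` → result = 36
`x = x * 2` → x = 62
So result = 36

Answer: 36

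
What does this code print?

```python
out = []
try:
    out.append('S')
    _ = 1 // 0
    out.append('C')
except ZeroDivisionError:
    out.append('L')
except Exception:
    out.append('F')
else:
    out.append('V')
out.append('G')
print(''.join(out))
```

Execution trace: 'S' (try body) → 'L' (except ZeroDivisionError) → 'G' (after the try/except). Output: SLG

Answer: SLG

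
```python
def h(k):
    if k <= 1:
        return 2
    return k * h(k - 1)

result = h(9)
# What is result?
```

h(9) = 9 * 8 * 7 * 6 * 5 * 4 * 3 * 2 * 2 = 725760

Answer: 725760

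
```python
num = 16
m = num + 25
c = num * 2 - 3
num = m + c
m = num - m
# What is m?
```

Trace:
`num = 16` → num = 16
`m = num + 25` → m = 41
`c = num * 2 - 3` → c = 29
`num = m + c` → num = 70
`m = num - m` → m = 29
So m = 29

Answer: 29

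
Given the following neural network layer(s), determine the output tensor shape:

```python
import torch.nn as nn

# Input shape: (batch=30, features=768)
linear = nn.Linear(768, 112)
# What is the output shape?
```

Input: (30, 768) -> Output: (30, 112)

Answer: (30, 112)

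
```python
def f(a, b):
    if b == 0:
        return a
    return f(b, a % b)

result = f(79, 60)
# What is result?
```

f(79, 60) -> f(60, 19) -> f(19, 3) -> f(3, 1) -> f(1, 0) -> 1

Answer: 1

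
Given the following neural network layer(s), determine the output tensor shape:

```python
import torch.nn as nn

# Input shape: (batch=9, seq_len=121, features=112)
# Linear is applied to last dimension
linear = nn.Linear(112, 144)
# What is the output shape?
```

Input: (9, 121, 112) -> Output: (9, 121, 144)

Answer: (9, 121, 144)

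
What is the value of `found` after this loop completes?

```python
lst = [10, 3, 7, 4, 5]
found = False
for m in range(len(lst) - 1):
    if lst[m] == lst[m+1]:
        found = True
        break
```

Check consecutive duplicates in [10, 3, 7, 4, 5]
`found` takes the values: False

Answer: False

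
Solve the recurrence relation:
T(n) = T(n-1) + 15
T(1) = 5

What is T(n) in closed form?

Unrolling: T(n) = T(1) + 15·(n-1) = 5 + 15(n-1) = 15n - 10.

Answer: T(n) = 15n - 10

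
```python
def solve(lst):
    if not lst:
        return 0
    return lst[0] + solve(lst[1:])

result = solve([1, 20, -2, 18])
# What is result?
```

1 + 20 + (-2) + 18 + 0 = 37

Answer: 37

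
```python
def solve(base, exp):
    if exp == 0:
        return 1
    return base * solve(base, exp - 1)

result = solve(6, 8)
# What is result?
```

solve(6, 8) = 6 * 6 * 6 * 6 * 6 * 6 * 6 * 6 = 1679616

Answer: 1679616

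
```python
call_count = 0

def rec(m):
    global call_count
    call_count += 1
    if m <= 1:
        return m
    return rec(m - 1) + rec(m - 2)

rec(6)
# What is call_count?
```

Calls(m) = 1 + Calls(m-1) + Calls(m-2); Calls(0)=Calls(1)=1. For m=6 this gives 25.

Answer: 25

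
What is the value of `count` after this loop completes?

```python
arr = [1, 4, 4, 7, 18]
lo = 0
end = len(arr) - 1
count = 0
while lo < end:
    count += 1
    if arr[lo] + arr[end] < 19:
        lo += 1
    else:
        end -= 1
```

Steps to find pair summing to 19
`count` takes the values: 0 → 1 → 2 → 3 → 4

Answer: 4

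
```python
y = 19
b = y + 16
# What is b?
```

Trace:
`y = 19` → y = 19
`b = y + 16` → b = 35
So b = 35

Answer: 35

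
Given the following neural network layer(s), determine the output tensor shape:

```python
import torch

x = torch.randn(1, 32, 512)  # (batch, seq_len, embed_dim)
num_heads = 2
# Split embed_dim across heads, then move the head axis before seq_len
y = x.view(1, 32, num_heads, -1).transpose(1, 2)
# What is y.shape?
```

Input: (1, 32, 512) -> head_dim = 512 // 2 = 256; after view: (1, 32, 2, 256) -> after transpose(1, 2): (1, 2, 32, 256) -> Output: (1, 2, 32, 256)

Answer: (1, 2, 32, 256)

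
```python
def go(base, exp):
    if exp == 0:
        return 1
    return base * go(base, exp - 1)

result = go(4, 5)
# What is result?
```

go(4, 5) = 4 * 4 * 4 * 4 * 4 = 1024

Answer: 1024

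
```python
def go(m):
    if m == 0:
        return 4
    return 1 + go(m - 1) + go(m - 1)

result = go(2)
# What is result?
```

go(m) = 1 + 2·go(m-1), go(0)=4. Closed form: (4+1)·2^2 - 1 = 19.

Answer: 19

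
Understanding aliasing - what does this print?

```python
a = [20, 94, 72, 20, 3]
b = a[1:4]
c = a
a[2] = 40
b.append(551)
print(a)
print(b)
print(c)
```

Key concept: slice vs alias.
Step by step:
`a = [20, 94, 72, 20, 3]` → a = [20, 94, 72, 20, 3]
`b = a[1:4]` → b = [94, 72, 20]
`c = a` → c = [20, 94, 72, 20, 3] (same object as a)
`a[2] = 40` → a = [20, 94, 40, 20, 3] (same object as c); c = [20, 94, 40, 20, 3] (same object as a)
`b.append(551)` → b = [94, 72, 20, 551]
`print(a)` → prints [20, 94, 40, 20, 3]
`print(b)` → prints [94, 72, 20, 551]
`print(c)` → prints [20, 94, 40, 20, 3]

Answer:
[20, 94, 40, 20, 3]
[94, 72, 20, 551]
[20, 94, 40, 20, 3]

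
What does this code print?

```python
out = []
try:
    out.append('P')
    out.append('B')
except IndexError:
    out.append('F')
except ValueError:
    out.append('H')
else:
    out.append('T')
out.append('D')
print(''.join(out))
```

Execution trace: 'P' (try body) → 'B' (try body, no exception) → 'T' (else) → 'D' (after the try/except). Output: PBTD

Answer: PBTD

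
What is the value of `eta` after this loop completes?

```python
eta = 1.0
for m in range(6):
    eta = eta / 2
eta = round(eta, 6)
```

Halving LR 6 times: 1 / 2^6
`eta` takes the values: 1.0 → 0.5 → 0.25 → 0.125 → 0.0625 → 0.03125 → 0.015625

Answer: 0.015625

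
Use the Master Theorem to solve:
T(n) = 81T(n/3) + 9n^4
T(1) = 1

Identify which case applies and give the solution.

a=81, b=3, f(n)=9n^4. log_3(81) = 4. Since c=4 = 4, Case 2 applies: T(n) = Θ(n^log_b(a) · log n) = O(n^4 log n).

Answer: O(n^4 log n) - Case 2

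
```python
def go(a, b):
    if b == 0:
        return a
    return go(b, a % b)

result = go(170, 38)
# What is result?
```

go(170, 38) -> go(38, 18) -> go(18, 2) -> go(2, 0) -> 2

Answer: 2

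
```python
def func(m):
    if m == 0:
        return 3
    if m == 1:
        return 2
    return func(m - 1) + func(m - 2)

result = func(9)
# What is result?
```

Build up from base cases: func(0)=3, func(1)=2, func(2)=5, func(3)=7, func(4)=12, func(5)=19, func(6)=31, ..., func(9)=131

Answer: 131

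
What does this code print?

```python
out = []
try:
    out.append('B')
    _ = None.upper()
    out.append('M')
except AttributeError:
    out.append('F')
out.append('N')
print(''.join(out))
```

Execution trace: 'B' (try body) → 'F' (except AttributeError) → 'N' (after the try/except). Output: BFN

Answer: BFN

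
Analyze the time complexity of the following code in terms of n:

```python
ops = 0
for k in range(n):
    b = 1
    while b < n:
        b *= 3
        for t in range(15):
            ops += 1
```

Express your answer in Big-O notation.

Each loop level contributes: n × log n × 1. Multiplying the contributions gives O(n log n).

Answer: O(n log n)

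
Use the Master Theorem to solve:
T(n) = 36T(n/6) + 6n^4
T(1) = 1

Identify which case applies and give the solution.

a=36, b=6, f(n)=6n^4. log_6(36) = 2. Since c=4 > 2 and the regularity condition holds (36(n/6)^4 = (36/6^4)n^4 with 36/6^4 < 1), Case 3 applies: T(n) = Θ(f(n)) = O(n^4).

Answer: O(n^4) - Case 3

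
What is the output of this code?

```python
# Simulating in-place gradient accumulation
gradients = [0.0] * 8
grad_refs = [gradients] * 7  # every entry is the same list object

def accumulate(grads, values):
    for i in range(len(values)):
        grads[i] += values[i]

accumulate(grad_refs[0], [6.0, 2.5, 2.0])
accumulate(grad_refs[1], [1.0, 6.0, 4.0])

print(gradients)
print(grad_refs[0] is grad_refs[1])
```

Key concept: gradient accumulation aliasing.
Step by step:
`gradients = [0.0] * 8` → gradients = [0.0, 0.0, 0.0, 0.0, 0.0, 0.0, 0.0, 0.0]
`grad_refs = [gradients] * 7` → grad_refs = [[0.0, 0.0, 0.0, 0.0, 0.0, 0.0, 0.0, 0.0], [0.0, 0.0, 0.0, 0.0, 0.0, 0.0, 0.0, 0.0], [0.0, 0.0, 0.0, 0.0, 0.0, 0.0, 0.0, 0.0], [0.0, 0.0, 0.0, 0.0, 0.0, 0.0, 0.0, 0.0], [0.0, 0.0, 0.0, 0.0, 0.0, 0.0, 0.0, 0.0], [0.0, 0.0, 0.0, 0.0, 0.0, 0.0, 0.0, 0.0], [0.0, 0.0, 0.0, 0.0, 0.0, 0.0, 0.0, 0.0]]
`accumulate(grad_refs[0], [6.0, 2.5, 2.0])` → gradients = [6.0, 2.5, 2.0, 0.0, 0.0, 0.0, 0.0, 0.0]; grad_refs = [[6.0, 2.5, 2.0, 0.0, 0.0, 0.0, 0.0, 0.0], [6.0, 2.5, 2.0, 0.0, 0.0, 0.0, 0.0, 0.0], [6.0, 2.5, 2.0, 0.0, 0.0, 0.0, 0.0, 0.0], [6.0, 2.5, 2.0, 0.0, 0.0, 0.0, 0.0, 0.0], [6.0, 2.5, 2.0, 0.0, 0.0, 0.0, 0.0, 0.0], [6.0, 2.5, 2.0, 0.0, 0.0, 0.0, 0.0, 0.0], [6.0, 2.5, 2.0, 0.0, 0.0, 0.0, 0.0, 0.0]]
`accumulate(grad_refs[1], [1.0, 6.0, 4.0])` → gradients = [7.0, 8.5, 6.0, 0.0, 0.0, 0.0, 0.0, 0.0]; grad_refs = [[7.0, 8.5, 6.0, 0.0, 0.0, 0.0, 0.0, 0.0], [7.0, 8.5, 6.0, 0.0, 0.0, 0.0, 0.0, 0.0], [7.0, 8.5, 6.0, 0.0, 0.0, 0.0, 0.0, 0.0], [7.0, 8.5, 6.0, 0.0, 0.0, 0.0, 0.0, 0.0], [7.0, 8.5, 6.0, 0.0, 0.0, 0.0, 0.0, 0.0], [7.0, 8.5, 6.0, 0.0, 0.0, 0.0, 0.0, 0.0], [7.0, 8.5, 6.0, 0.0, 0.0, 0.0, 0.0, 0.0]]
`print(gradients)` → prints [7.0, 8.5, 6.0, 0.0, 0.0, 0.0, 0.0, 0.0]
`print(grad_refs[0] is grad_refs[1])` → prints True

Answer:
[7.0, 8.5, 6.0, 0.0, 0.0, 0.0, 0.0, 0.0]
True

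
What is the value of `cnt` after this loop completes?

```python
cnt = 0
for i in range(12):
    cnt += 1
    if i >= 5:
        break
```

Loop breaks when i reaches 5, cnt is 6
`cnt` takes the values: 0 → 1 → 2 → 3 → 4 → 5 → 6

Answer: 6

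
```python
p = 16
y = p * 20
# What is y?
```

Trace:
`p = 16` → p = 16
`y = p * 20` → y = 320
So y = 320

Answer: 320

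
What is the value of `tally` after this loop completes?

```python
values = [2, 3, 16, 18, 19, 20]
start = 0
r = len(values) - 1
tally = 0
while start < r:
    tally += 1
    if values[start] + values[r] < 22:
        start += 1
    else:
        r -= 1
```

Steps to find pair summing to 22
`tally` takes the values: 0 → 1 → 2 → 3 → 4 → 5

Answer: 5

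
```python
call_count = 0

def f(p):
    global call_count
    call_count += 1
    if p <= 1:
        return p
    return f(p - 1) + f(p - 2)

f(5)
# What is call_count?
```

Calls(p) = 1 + Calls(p-1) + Calls(p-2); Calls(0)=Calls(1)=1. For p=5 this gives 15.

Answer: 15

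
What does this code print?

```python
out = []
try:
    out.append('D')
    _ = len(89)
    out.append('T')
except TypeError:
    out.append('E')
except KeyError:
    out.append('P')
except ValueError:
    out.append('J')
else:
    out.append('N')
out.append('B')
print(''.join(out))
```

Execution trace: 'D' (try body) → 'E' (except TypeError) → 'B' (after the try/except). Output: DEB

Answer: DEB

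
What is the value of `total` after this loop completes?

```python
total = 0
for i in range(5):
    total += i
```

Sum of 0 to 4 = 10
`total` takes the values: 0 → 1 → 3 → 6 → 10

Answer: 10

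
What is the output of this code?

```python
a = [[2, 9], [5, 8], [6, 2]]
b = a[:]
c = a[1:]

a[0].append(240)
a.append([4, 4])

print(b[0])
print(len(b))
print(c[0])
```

Key concept: slice with nested mutation.
Step by step:
`a = [[2, 9], [5, 8], [6, 2]]` → a = [[2, 9], [5, 8], [6, 2]]
`b = a[:]` → b = [[2, 9], [5, 8], [6, 2]]
`c = a[1:]` → c = [[5, 8], [6, 2]]
`a[0].append(240)` → a = [[2, 9, 240], [5, 8], [6, 2]]; b = [[2, 9, 240], [5, 8], [6, 2]]
`a.append([4, 4])` → a = [[2, 9, 240], [5, 8], [6, 2], [4, 4]]
`print(b[0])` → prints [2, 9, 240]
`print(len(b))` → prints 3
`print(c[0])` → prints [5, 8]

Answer:
[2, 9, 240]
3
[5, 8]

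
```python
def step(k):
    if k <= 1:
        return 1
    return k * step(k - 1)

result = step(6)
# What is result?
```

step(6) = 6 * 5 * 4 * 3 * 2 * 1 = 720

Answer: 720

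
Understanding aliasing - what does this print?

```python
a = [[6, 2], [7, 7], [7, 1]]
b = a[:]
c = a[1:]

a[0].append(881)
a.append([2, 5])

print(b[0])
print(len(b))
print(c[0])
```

Key concept: slice with nested mutation.
Step by step:
`a = [[6, 2], [7, 7], [7, 1]]` → a = [[6, 2], [7, 7], [7, 1]]
`b = a[:]` → b = [[6, 2], [7, 7], [7, 1]]
`c = a[1:]` → c = [[7, 7], [7, 1]]
`a[0].append(881)` → a = [[6, 2, 881], [7, 7], [7, 1]]; b = [[6, 2, 881], [7, 7], [7, 1]]
`a.append([2, 5])` → a = [[6, 2, 881], [7, 7], [7, 1], [2, 5]]
`print(b[0])` → prints [6, 2, 881]
`print(len(b))` → prints 3
`print(c[0])` → prints [7, 7]

Answer:
[6, 2, 881]
3
[7, 7]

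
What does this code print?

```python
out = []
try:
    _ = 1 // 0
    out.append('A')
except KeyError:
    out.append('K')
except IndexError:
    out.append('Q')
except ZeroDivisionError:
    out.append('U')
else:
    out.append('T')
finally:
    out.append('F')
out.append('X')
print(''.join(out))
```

Execution trace: 'U' (except ZeroDivisionError) → 'F' (finally) → 'X' (after the try/except). Output: UFX

Answer: UFX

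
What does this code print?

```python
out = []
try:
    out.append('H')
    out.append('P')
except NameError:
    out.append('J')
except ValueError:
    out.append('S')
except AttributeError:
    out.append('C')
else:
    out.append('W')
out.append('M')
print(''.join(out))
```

Execution trace: 'H' (try body) → 'P' (try body, no exception) → 'W' (else) → 'M' (after the try/except). Output: HPWM

Answer: HPWM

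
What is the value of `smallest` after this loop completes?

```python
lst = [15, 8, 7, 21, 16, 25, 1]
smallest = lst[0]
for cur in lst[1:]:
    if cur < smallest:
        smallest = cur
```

Minimum of [15, 8, 7, 21, 16, 25, 1]
`smallest` takes the values: 15 → 8 → 7 → 1

Answer: 1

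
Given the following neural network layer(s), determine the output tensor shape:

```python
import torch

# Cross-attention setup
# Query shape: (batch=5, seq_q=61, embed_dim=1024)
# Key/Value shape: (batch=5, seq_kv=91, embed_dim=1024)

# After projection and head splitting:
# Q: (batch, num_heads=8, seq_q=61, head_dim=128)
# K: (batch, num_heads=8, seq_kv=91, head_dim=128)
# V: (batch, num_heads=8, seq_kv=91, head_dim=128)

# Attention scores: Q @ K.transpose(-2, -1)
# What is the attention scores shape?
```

Input: (5, 61, 1024) -> Output: (5, 8, 61, 91)

Answer: (5, 8, 61, 91)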